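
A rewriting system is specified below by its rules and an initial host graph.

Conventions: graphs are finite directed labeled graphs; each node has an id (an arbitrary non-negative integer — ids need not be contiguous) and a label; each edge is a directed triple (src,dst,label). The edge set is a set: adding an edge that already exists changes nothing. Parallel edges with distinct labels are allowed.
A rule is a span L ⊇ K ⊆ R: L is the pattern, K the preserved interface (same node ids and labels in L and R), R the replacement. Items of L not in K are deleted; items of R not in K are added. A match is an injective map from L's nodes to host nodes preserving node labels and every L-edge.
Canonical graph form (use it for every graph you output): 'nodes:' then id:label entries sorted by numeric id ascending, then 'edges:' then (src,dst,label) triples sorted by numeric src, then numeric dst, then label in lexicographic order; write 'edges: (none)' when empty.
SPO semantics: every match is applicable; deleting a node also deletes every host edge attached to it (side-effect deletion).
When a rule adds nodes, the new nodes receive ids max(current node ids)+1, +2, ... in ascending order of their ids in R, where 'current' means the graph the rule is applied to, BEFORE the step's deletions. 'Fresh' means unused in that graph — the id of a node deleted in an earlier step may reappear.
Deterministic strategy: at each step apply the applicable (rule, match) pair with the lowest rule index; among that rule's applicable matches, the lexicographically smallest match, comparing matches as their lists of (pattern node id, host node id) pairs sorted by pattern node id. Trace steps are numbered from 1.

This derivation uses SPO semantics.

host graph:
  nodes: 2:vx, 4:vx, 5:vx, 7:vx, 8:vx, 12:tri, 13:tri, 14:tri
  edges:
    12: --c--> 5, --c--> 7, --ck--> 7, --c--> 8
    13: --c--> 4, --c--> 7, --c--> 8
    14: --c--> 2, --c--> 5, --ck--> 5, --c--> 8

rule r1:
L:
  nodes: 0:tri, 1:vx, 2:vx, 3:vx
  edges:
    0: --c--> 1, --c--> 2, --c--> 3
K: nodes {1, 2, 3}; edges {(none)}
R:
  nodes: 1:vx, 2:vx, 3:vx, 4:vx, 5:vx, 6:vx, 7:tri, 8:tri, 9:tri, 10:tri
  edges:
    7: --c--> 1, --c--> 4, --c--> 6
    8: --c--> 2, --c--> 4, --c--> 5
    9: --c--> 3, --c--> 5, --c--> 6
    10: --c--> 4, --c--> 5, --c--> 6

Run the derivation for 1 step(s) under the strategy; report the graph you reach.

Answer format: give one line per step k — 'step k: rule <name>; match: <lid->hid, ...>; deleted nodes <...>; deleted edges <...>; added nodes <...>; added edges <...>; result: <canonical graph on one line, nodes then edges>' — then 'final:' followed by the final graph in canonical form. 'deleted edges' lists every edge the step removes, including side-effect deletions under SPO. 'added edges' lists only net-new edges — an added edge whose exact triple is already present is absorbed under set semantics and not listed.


step 1: rule r1; match: 0->12, 1->5, 2->7, 3->8; deleted nodes 12; deleted edges (12,5,c); (12,7,c); (12,7,ck); (12,8,c); added nodes 15, 16, 17, 18, 19, 20, 21; added edges (18,5,c); (18,15,c); (18,17,c); (19,7,c); (19,15,c); (19,16,c); (20,8,c); (20,16,c); (20,17,c); (21,15,c); (21,16,c); (21,17,c); result: nodes: 2:vx, 4:vx, 5:vx, 7:vx, 8:vx, 13:tri, 14:tri, 15:vx, 16:vx, 17:vx, 18:tri, 19:tri, 20:tri, 21:tri edges: (13,4,c); (13,7,c); (13,8,c); (14,2,c); (14,5,c); (14,5,ck); (14,8,c); (18,5,c); (18,15,c); (18,17,c); (19,7,c); (19,15,c); (19,16,c); (20,8,c); (20,16,c); (20,17,c); (21,15,c); (21,16,c); (21,17,c)
final:
nodes: 2:vx, 4:vx, 5:vx, 7:vx, 8:vx, 13:tri, 14:tri, 15:vx, 16:vx, 17:vx, 18:tri, 19:tri, 20:tri, 21:tri
edges: (13,4,c); (13,7,c); (13,8,c); (14,2,c); (14,5,c); (14,5,ck); (14,8,c); (18,5,c); (18,15,c); (18,17,c); (19,7,c); (19,15,c); (19,16,c); (20,8,c); (20,16,c); (20,17,c); (21,15,c); (21,16,c); (21,17,c)


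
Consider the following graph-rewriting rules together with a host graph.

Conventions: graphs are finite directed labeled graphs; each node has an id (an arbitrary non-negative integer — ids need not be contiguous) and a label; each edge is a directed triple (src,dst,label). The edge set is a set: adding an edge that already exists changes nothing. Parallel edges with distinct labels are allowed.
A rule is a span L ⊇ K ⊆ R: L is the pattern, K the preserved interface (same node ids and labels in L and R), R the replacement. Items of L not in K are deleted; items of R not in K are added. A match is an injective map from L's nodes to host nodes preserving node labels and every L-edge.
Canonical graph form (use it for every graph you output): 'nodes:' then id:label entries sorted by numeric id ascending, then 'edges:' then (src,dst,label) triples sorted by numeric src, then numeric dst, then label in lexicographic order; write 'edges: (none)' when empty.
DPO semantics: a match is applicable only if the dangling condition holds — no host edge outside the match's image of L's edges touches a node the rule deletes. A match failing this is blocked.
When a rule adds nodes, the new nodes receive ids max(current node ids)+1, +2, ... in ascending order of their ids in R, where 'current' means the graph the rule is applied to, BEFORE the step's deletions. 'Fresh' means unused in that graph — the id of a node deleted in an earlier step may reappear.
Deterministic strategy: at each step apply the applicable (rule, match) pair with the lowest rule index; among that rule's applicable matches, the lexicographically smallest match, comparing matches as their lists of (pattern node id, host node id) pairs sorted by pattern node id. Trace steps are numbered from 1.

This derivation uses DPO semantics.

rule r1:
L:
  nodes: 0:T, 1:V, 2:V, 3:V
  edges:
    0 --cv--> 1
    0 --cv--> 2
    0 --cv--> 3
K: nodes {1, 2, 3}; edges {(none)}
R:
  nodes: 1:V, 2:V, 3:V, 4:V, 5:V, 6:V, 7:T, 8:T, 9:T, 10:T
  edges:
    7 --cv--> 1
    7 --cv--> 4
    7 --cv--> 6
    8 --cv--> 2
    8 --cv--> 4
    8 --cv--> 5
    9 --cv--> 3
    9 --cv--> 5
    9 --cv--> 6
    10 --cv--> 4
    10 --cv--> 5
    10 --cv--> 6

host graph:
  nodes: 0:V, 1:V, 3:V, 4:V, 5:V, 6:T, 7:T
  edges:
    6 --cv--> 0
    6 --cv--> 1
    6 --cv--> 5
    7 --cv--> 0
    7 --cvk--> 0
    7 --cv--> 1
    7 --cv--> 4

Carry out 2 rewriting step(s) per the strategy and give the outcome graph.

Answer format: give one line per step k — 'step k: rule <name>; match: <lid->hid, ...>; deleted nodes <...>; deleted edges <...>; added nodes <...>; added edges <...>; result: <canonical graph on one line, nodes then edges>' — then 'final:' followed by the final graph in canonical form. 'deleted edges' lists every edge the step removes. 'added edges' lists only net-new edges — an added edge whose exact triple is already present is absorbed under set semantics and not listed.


step 1: rule r1; match: 0->6, 1->0, 2->1, 3->5; deleted nodes 6; deleted edges (6,0,cv); (6,1,cv); (6,5,cv); added nodes 8, 9, 10, 11, 12, 13, 14; added edges (11,0,cv); (11,8,cv); (11,10,cv); (12,1,cv); (12,8,cv); (12,9,cv); (13,5,cv); (13,9,cv); (13,10,cv); (14,8,cv); (14,9,cv); (14,10,cv); result: nodes: 0:V, 1:V, 3:V, 4:V, 5:V, 7:T, 8:V, 9:V, 10:V, 11:T, 12:T, 13:T, 14:T edges: (7,0,cv); (7,0,cvk); (7,1,cv); (7,4,cv); (11,0,cv); (11,8,cv); (11,10,cv); (12,1,cv); (12,8,cv); (12,9,cv); (13,5,cv); (13,9,cv); (13,10,cv); (14,8,cv); (14,9,cv); (14,10,cv)
step 2: rule r1; match: 0->11, 1->0, 2->8, 3->10; deleted nodes 11; deleted edges (11,0,cv); (11,8,cv); (11,10,cv); added nodes 15, 16, 17, 18, 19, 20, 21; added edges (18,0,cv); (18,15,cv); (18,17,cv); (19,8,cv); (19,15,cv); (19,16,cv); (20,10,cv); (20,16,cv); (20,17,cv); (21,15,cv); (21,16,cv); (21,17,cv); result: nodes: 0:V, 1:V, 3:V, 4:V, 5:V, 7:T, 8:V, 9:V, 10:V, 12:T, 13:T, 14:T, 15:V, 16:V, 17:V, 18:T, 19:T, 20:T, 21:T edges: (7,0,cv); (7,0,cvk); (7,1,cv); (7,4,cv); (12,1,cv); (12,8,cv); (12,9,cv); (13,5,cv); (13,9,cv); (13,10,cv); (14,8,cv); (14,9,cv); (14,10,cv); (18,0,cv); (18,15,cv); (18,17,cv); (19,8,cv); (19,15,cv); (19,16,cv); (20,10,cv); (20,16,cv); (20,17,cv); (21,15,cv); (21,16,cv); (21,17,cv)
final:
nodes: 0:V, 1:V, 3:V, 4:V, 5:V, 7:T, 8:V, 9:V, 10:V, 12:T, 13:T, 14:T, 15:V, 16:V, 17:V, 18:T, 19:T, 20:T, 21:T
edges: (7,0,cv); (7,0,cvk); (7,1,cv); (7,4,cv); (12,1,cv); (12,8,cv); (12,9,cv); (13,5,cv); (13,9,cv); (13,10,cv); (14,8,cv); (14,9,cv); (14,10,cv); (18,0,cv); (18,15,cv); (18,17,cv); (19,8,cv); (19,15,cv); (19,16,cv); (20,10,cv); (20,16,cv); (20,17,cv); (21,15,cv); (21,16,cv); (21,17,cv)


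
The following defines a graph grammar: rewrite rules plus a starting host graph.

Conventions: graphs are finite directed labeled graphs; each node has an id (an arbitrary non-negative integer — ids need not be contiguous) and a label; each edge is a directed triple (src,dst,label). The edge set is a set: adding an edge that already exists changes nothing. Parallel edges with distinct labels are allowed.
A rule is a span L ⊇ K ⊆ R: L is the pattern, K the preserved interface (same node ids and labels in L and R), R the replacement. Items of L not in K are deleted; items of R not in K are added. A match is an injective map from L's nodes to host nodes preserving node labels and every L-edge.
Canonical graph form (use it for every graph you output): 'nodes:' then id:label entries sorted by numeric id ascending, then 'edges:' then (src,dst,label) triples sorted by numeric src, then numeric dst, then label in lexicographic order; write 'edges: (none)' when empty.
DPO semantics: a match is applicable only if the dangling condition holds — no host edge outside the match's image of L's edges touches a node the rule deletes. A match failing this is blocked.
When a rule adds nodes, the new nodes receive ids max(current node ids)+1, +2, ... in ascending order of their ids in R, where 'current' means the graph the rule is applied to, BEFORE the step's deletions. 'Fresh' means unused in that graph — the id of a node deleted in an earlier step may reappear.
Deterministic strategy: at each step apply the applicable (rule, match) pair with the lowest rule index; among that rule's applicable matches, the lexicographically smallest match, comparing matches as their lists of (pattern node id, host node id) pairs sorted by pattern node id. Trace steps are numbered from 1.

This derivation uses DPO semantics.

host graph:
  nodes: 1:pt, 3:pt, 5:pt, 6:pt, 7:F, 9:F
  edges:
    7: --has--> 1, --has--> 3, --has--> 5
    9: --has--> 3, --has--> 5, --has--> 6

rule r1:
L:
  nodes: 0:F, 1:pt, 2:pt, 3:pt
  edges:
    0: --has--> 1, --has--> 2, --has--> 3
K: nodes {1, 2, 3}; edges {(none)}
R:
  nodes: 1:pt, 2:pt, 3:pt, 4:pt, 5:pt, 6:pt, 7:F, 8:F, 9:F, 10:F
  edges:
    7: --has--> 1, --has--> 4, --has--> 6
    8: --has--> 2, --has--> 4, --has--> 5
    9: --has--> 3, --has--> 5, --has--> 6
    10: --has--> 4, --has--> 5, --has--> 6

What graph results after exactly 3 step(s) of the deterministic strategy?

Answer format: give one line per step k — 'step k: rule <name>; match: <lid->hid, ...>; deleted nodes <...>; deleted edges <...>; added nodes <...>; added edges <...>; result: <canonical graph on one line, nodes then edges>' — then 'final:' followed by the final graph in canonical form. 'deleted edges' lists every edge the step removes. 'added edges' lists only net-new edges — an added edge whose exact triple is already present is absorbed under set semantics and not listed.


step 1: rule r1; match: 0->7, 1->1, 2->3, 3->5; deleted nodes 7; deleted edges (7,1,has); (7,3,has); (7,5,has); added nodes 10, 11, 12, 13, 14, 15, 16; added edges (13,1,has); (13,10,has); (13,12,has); (14,3,has); (14,10,has); (14,11,has); (15,5,has); (15,11,has); (15,12,has); (16,10,has); (16,11,has); (16,12,has); result: nodes: 1:pt, 3:pt, 5:pt, 6:pt, 9:F, 10:pt, 11:pt, 12:pt, 13:F, 14:F, 15:F, 16:F edges: (9,3,has); (9,5,has); (9,6,has); (13,1,has); (13,10,has); (13,12,has); (14,3,has); (14,10,has); (14,11,has); (15,5,has); (15,11,has); (15,12,has); (16,10,has); (16,11,has); (16,12,has)
step 2: rule r1; match: 0->9, 1->3, 2->5, 3->6; deleted nodes 9; deleted edges (9,3,has); (9,5,has); (9,6,has); added nodes 17, 18, 19, 20, 21, 22, 23; added edges (20,3,has); (20,17,has); (20,19,has); (21,5,has); (21,17,has); (21,18,has); (22,6,has); (22,18,has); (22,19,has); (23,17,has); (23,18,has); (23,19,has); result: nodes: 1:pt, 3:pt, 5:pt, 6:pt, 10:pt, 11:pt, 12:pt, 13:F, 14:F, 15:F, 16:F, 17:pt, 18:pt, 19:pt, 20:F, 21:F, 22:F, 23:F edges: (13,1,has); (13,10,has); (13,12,has); (14,3,has); (14,10,has); (14,11,has); (15,5,has); (15,11,has); (15,12,has); (16,10,has); (16,11,has); (16,12,has); (20,3,has); (20,17,has); (20,19,has); (21,5,has); (21,17,has); (21,18,has); (22,6,has); (22,18,has); (22,19,has); (23,17,has); (23,18,has); (23,19,has)
step 3: rule r1; match: 0->13, 1->1, 2->10, 3->12; deleted nodes 13; deleted edges (13,1,has); (13,10,has); (13,12,has); added nodes 24, 25, 26, 27, 28, 29, 30; added edges (27,1,has); (27,24,has); (27,26,has); (28,10,has); (28,24,has); (28,25,has); (29,12,has); (29,25,has); (29,26,has); (30,24,has); (30,25,has); (30,26,has); result: nodes: 1:pt, 3:pt, 5:pt, 6:pt, 10:pt, 11:pt, 12:pt, 14:F, 15:F, 16:F, 17:pt, 18:pt, 19:pt, 20:F, 21:F, 22:F, 23:F, 24:pt, 25:pt, 26:pt, 27:F, 28:F, 29:F, 30:F edges: (14,3,has); (14,10,has); (14,11,has); (15,5,has); (15,11,has); (15,12,has); (16,10,has); (16,11,has); (16,12,has); (20,3,has); (20,17,has); (20,19,has); (21,5,has); (21,17,has); (21,18,has); (22,6,has); (22,18,has); (22,19,has); (23,17,has); (23,18,has); (23,19,has); (27,1,has); (27,24,has); (27,26,has); (28,10,has); (28,24,has); (28,25,has); (29,12,has); (29,25,has); (29,26,has); (30,24,has); (30,25,has); (30,26,has)
final:
nodes: 1:pt, 3:pt, 5:pt, 6:pt, 10:pt, 11:pt, 12:pt, 14:F, 15:F, 16:F, 17:pt, 18:pt, 19:pt, 20:F, 21:F, 22:F, 23:F, 24:pt, 25:pt, 26:pt, 27:F, 28:F, 29:F, 30:F
edges: (14,3,has); (14,10,has); (14,11,has); (15,5,has); (15,11,has); (15,12,has); (16,10,has); (16,11,has); (16,12,has); (20,3,has); (20,17,has); (20,19,has); (21,5,has); (21,17,has); (21,18,has); (22,6,has); (22,18,has); (22,19,has); (23,17,has); (23,18,has); (23,19,has); (27,1,has); (27,24,has); (27,26,has); (28,10,has); (28,24,has); (28,25,has); (29,12,has); (29,25,has); (29,26,has); (30,24,has); (30,25,has); (30,26,has)


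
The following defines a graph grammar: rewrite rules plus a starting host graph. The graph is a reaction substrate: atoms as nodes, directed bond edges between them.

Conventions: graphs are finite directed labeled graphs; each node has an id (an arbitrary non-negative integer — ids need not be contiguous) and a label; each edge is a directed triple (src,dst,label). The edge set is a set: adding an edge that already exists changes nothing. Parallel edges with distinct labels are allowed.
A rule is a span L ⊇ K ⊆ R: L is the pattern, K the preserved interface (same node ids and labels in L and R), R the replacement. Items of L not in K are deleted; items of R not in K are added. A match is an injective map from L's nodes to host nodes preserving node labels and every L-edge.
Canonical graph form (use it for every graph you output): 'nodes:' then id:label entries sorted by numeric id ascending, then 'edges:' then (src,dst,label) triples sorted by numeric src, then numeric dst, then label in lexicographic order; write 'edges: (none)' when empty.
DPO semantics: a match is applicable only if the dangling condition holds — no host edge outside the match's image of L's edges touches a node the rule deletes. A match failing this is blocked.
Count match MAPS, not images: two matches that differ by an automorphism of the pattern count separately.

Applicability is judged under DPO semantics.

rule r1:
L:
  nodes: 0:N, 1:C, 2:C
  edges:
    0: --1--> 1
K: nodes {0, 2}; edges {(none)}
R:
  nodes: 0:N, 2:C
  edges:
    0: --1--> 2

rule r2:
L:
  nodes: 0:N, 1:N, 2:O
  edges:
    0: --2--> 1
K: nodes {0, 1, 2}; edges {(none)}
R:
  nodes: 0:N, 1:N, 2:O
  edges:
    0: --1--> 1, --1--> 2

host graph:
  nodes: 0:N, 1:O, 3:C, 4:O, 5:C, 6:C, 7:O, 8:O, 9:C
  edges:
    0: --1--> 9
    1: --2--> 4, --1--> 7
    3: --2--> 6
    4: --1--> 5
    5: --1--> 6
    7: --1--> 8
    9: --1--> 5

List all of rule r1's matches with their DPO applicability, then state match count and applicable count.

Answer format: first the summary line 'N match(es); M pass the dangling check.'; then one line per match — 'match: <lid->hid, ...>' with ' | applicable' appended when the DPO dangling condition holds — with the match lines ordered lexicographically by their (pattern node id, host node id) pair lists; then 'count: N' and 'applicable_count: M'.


3 match(es); 0 pass the dangling check.
match: 0->0, 1->9, 2->3
match: 0->0, 1->9, 2->5
match: 0->0, 1->9, 2->6
count: 3
applicable_count: 0


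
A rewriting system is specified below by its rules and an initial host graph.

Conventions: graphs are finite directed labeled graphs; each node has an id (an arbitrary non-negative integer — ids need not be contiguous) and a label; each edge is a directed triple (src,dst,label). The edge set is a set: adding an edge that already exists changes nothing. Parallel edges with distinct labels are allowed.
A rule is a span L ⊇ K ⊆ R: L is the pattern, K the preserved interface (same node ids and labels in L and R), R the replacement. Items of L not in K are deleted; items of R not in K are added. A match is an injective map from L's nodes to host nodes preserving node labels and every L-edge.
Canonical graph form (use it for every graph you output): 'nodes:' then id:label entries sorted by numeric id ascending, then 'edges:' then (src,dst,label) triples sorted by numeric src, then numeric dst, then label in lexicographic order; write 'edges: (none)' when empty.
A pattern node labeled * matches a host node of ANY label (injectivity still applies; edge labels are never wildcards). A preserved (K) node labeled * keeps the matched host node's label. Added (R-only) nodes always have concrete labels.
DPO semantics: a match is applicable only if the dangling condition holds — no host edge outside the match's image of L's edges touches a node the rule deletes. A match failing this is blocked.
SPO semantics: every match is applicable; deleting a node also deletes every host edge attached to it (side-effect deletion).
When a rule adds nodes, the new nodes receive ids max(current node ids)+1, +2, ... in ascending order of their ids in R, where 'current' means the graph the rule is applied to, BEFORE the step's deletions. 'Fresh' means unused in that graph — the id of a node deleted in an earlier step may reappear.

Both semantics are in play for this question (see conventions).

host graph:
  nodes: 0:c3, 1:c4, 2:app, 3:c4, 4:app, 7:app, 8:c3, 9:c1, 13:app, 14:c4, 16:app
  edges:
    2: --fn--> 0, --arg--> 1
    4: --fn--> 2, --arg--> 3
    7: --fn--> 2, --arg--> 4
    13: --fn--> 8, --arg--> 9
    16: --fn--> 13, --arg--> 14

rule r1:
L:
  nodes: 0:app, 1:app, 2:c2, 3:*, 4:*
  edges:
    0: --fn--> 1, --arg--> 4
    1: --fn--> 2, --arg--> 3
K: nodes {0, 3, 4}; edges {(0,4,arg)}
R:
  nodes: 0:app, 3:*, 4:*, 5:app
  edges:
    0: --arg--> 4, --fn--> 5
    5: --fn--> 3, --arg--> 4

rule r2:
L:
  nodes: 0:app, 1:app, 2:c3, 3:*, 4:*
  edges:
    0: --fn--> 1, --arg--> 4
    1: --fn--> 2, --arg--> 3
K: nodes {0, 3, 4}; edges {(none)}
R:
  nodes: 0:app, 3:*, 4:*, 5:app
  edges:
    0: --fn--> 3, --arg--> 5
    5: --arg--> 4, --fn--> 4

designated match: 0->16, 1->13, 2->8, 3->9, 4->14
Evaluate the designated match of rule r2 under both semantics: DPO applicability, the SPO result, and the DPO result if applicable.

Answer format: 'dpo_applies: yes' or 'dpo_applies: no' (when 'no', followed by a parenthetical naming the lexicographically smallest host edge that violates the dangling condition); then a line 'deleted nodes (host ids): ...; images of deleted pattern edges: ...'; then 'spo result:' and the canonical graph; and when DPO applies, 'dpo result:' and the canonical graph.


dpo_applies: yes
deleted nodes (host ids): 8, 13; images of deleted pattern edges: (13,8,fn); (13,9,arg); (16,13,fn); (16,14,arg)
spo result:
nodes: 0:c3, 1:c4, 2:app, 3:c4, 4:app, 7:app, 9:c1, 14:c4, 16:app, 17:app
edges: (2,0,fn); (2,1,arg); (4,2,fn); (4,3,arg); (7,2,fn); (7,4,arg); (16,9,fn); (16,17,arg); (17,14,arg); (17,14,fn)
dpo result:
nodes: 0:c3, 1:c4, 2:app, 3:c4, 4:app, 7:app, 9:c1, 14:c4, 16:app, 17:app
edges: (2,0,fn); (2,1,arg); (4,2,fn); (4,3,arg); (7,2,fn); (7,4,arg); (16,9,fn); (16,17,arg); (17,14,arg); (17,14,fn)


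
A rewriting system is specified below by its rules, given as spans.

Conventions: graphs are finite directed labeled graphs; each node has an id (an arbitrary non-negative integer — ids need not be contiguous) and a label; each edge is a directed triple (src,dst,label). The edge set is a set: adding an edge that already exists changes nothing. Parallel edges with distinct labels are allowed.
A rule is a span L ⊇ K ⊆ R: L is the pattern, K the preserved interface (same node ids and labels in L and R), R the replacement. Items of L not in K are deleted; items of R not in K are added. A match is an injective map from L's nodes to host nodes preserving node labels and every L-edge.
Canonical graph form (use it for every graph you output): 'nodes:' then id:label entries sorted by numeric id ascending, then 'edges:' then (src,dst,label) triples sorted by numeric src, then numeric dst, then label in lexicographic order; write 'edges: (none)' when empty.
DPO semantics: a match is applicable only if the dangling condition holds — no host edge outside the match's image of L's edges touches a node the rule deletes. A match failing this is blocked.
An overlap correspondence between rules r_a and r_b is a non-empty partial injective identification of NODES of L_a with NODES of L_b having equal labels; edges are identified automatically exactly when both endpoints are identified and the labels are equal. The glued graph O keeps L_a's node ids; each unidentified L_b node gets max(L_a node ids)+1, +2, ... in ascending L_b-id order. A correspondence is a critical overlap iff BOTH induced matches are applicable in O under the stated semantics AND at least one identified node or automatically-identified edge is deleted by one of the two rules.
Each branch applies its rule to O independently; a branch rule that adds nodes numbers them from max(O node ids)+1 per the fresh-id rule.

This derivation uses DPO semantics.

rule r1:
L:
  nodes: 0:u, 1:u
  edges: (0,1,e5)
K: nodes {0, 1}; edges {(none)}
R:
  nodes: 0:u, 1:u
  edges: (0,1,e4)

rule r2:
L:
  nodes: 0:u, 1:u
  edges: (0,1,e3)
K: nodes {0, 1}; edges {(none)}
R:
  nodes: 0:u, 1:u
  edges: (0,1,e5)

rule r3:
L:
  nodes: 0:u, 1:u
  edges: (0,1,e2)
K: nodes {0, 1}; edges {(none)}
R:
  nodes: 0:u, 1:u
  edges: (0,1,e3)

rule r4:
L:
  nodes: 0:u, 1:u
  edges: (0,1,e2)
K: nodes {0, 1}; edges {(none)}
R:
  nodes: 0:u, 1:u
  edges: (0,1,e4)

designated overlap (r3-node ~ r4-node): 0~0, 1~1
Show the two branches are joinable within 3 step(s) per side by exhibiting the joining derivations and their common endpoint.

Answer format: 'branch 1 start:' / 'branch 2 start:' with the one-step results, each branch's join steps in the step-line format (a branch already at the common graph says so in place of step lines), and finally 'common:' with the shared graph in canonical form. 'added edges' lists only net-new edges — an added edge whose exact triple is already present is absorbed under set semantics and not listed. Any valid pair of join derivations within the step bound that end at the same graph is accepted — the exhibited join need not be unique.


branch 1 start:
nodes: 0:u, 1:u
edges: (0,1,e3)
branch 2 start:
nodes: 0:u, 1:u
edges: (0,1,e4)
branch 1 step 1: rule r2; match: 0->0, 1->1; deleted nodes (none); deleted edges (0,1,e3); added nodes (none); added edges (0,1,e5); result: nodes: 0:u, 1:u edges: (0,1,e5)
branch 1 step 2: rule r1; match: 0->0, 1->1; deleted nodes (none); deleted edges (0,1,e5); added nodes (none); added edges (0,1,e4); result: nodes: 0:u, 1:u edges: (0,1,e4)
branch 2: already at the common graph (0 steps)
common:
nodes: 0:u, 1:u
edges: (0,1,e4)


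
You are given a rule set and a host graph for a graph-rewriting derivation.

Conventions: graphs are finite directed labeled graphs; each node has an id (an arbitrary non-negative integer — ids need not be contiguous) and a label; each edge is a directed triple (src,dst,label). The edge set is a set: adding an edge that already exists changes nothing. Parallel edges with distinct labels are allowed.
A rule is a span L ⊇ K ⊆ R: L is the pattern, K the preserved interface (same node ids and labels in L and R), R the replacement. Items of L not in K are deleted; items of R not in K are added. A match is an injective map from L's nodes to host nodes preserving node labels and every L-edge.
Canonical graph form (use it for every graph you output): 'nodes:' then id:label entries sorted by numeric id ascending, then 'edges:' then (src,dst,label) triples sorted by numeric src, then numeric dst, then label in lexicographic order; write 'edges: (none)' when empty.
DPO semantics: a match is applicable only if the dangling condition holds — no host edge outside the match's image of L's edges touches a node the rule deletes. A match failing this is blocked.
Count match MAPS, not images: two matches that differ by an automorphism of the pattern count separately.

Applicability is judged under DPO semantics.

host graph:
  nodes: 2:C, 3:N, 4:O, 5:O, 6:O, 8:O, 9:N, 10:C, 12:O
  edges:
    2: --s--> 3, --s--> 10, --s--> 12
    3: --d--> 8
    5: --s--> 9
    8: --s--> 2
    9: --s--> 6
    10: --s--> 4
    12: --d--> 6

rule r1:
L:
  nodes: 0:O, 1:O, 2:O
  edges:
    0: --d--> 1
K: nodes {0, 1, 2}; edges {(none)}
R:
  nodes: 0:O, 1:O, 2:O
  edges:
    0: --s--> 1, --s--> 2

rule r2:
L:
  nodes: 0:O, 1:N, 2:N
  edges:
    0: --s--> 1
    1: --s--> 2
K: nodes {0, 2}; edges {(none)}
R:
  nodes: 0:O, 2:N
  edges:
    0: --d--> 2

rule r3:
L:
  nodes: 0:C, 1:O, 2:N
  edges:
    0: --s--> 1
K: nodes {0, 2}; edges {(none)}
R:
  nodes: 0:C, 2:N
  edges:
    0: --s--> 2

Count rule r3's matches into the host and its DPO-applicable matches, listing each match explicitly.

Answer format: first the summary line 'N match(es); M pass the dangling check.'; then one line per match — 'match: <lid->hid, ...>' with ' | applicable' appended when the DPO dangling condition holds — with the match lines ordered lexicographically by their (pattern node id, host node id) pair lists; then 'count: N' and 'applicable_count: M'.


4 match(es); 2 pass the dangling check.
match: 0->2, 1->12, 2->3
match: 0->2, 1->12, 2->9
match: 0->10, 1->4, 2->3 | applicable
match: 0->10, 1->4, 2->9 | applicable
count: 4
applicable_count: 2


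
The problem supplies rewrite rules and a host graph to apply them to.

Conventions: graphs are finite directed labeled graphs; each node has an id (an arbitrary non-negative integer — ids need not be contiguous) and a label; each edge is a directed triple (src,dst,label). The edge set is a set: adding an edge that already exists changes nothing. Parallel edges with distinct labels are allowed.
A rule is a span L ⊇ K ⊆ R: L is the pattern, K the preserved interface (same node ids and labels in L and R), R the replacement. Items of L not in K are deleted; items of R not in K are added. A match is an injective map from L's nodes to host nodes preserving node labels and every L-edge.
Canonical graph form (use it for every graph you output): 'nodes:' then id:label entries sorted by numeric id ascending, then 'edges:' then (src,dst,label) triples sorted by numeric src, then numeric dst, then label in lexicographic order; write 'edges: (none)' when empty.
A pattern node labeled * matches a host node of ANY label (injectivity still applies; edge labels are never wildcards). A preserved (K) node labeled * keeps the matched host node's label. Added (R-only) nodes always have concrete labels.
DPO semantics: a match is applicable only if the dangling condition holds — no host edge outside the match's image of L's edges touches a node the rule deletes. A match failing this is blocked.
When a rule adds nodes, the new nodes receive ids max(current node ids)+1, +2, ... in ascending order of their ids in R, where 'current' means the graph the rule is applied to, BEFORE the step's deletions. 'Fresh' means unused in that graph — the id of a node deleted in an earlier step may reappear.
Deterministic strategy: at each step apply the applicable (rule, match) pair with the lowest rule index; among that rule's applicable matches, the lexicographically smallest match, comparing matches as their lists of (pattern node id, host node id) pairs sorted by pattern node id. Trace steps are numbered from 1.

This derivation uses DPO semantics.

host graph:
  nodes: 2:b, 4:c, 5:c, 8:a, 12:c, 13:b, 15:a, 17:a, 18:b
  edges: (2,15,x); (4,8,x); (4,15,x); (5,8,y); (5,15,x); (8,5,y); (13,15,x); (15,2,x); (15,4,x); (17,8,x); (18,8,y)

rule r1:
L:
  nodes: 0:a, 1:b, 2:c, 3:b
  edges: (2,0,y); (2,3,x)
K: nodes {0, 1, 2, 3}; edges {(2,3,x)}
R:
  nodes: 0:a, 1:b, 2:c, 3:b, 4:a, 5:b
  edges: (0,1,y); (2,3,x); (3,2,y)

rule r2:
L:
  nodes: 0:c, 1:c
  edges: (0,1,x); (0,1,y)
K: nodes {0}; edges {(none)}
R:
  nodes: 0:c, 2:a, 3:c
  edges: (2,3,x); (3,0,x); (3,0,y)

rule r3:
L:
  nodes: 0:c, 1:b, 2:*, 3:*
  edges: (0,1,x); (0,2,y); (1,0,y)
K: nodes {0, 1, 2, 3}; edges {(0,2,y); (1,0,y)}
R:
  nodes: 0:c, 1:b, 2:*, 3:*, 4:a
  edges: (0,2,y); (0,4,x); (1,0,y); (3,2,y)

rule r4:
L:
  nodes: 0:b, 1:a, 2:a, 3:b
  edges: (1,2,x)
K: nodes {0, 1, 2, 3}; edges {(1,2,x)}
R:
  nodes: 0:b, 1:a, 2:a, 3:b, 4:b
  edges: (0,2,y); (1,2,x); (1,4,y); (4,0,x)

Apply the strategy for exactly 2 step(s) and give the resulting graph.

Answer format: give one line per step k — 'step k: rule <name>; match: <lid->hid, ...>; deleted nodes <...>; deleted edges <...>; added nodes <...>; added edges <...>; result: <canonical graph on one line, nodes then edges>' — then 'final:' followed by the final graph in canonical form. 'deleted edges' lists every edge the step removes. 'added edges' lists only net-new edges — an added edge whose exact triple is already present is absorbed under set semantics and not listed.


step 1: rule r4; match: 0->2, 1->17, 2->8, 3->13; deleted nodes (none); deleted edges (none); added nodes 19; added edges (2,8,y); (17,19,y); (19,2,x); result: nodes: 2:b, 4:c, 5:c, 8:a, 12:c, 13:b, 15:a, 17:a, 18:b, 19:b edges: (2,8,y); (2,15,x); (4,8,x); (4,15,x); (5,8,y); (5,15,x); (8,5,y); (13,15,x); (15,2,x); (15,4,x); (17,8,x); (17,19,y); (18,8,y); (19,2,x)
step 2: rule r4; match: 0->2, 1->17, 2->8, 3->13; deleted nodes (none); deleted edges (none); added nodes 20; added edges (17,20,y); (20,2,x); result: nodes: 2:b, 4:c, 5:c, 8:a, 12:c, 13:b, 15:a, 17:a, 18:b, 19:b, 20:b edges: (2,8,y); (2,15,x); (4,8,x); (4,15,x); (5,8,y); (5,15,x); (8,5,y); (13,15,x); (15,2,x); (15,4,x); (17,8,x); (17,19,y); (17,20,y); (18,8,y); (19,2,x); (20,2,x)
final:
nodes: 2:b, 4:c, 5:c, 8:a, 12:c, 13:b, 15:a, 17:a, 18:b, 19:b, 20:b
edges: (2,8,y); (2,15,x); (4,8,x); (4,15,x); (5,8,y); (5,15,x); (8,5,y); (13,15,x); (15,2,x); (15,4,x); (17,8,x); (17,19,y); (17,20,y); (18,8,y); (19,2,x); (20,2,x)


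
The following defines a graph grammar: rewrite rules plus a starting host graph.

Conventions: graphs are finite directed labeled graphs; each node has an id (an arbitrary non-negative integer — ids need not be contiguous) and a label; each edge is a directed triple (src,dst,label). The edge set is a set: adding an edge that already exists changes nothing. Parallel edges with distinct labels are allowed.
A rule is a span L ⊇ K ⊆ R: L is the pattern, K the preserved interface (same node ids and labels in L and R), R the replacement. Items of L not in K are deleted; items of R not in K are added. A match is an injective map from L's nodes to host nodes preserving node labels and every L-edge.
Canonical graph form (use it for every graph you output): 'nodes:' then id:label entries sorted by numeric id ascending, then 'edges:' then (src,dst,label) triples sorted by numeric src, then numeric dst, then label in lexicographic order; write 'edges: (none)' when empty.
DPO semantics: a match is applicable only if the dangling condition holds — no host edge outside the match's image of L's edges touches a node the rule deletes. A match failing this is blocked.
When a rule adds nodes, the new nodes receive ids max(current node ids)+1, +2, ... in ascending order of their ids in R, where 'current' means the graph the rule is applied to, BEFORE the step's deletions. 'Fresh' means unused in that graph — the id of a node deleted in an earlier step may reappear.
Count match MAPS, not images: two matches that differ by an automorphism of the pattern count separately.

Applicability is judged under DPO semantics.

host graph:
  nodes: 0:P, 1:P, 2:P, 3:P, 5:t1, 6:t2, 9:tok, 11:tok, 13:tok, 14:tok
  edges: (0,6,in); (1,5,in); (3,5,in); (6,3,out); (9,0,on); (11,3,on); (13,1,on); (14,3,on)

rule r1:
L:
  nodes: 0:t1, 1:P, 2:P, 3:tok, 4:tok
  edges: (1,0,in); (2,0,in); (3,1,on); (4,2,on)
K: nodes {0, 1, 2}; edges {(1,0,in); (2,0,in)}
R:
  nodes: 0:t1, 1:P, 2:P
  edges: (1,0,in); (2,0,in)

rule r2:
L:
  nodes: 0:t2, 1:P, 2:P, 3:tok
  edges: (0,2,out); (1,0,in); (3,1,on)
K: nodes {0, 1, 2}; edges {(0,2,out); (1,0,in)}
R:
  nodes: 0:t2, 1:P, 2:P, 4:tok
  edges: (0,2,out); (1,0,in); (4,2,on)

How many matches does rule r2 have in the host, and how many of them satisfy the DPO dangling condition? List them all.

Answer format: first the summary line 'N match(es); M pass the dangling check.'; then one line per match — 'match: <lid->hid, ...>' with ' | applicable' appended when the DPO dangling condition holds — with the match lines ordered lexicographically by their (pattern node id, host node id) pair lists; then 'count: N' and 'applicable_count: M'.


1 match(es); 1 pass the dangling check.
match: 0->6, 1->0, 2->3, 3->9 | applicable
count: 1
applicable_count: 1


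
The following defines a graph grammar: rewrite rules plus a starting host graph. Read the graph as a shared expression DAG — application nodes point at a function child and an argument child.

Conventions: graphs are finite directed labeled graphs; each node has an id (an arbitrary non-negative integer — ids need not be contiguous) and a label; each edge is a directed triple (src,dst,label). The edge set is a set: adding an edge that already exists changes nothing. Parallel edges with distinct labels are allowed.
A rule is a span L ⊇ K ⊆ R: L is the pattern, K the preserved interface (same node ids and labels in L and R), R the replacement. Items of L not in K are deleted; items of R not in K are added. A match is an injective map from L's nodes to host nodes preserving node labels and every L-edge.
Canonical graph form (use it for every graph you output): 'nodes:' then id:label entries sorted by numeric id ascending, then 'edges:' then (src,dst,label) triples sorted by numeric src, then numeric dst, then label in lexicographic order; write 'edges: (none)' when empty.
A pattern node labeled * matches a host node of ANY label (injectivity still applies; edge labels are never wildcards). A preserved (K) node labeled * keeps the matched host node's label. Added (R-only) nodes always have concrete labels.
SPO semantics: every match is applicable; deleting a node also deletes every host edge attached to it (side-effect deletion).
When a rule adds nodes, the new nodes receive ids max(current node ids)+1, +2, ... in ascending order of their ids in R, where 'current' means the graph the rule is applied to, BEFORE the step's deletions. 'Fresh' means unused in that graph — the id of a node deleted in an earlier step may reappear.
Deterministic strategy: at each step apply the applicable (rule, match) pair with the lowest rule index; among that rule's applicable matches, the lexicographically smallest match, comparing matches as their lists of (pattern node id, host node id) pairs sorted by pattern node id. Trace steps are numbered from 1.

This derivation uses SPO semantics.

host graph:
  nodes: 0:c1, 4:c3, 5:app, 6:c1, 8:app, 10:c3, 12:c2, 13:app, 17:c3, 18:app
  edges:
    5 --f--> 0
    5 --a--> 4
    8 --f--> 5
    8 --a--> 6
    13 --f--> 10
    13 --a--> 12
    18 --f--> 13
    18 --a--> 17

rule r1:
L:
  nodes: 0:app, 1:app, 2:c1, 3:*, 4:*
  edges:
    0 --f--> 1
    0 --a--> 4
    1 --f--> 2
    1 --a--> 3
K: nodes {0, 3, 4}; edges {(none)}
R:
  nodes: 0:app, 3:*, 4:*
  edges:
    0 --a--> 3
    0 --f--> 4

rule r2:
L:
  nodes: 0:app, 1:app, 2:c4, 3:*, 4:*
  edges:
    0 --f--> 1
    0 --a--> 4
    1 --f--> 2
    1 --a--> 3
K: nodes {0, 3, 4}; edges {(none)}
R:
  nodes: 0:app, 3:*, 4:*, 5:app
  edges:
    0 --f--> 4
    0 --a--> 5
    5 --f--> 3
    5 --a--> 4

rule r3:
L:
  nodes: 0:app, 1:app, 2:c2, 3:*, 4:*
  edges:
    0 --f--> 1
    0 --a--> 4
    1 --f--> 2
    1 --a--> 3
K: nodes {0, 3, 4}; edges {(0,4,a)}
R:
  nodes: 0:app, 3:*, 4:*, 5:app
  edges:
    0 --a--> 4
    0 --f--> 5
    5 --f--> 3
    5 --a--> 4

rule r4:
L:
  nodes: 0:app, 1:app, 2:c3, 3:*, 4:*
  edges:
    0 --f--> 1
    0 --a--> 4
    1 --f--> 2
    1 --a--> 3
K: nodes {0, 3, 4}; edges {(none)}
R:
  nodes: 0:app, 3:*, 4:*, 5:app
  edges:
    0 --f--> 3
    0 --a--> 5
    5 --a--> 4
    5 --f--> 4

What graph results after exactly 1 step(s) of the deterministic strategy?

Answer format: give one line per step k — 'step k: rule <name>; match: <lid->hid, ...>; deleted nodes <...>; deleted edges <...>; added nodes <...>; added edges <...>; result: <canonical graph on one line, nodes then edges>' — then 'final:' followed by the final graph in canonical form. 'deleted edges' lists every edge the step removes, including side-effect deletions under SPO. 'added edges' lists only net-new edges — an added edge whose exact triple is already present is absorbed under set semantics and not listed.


step 1: rule r1; match: 0->8, 1->5, 2->0, 3->4, 4->6; deleted nodes 0, 5; deleted edges (5,0,f); (5,4,a); (8,5,f); (8,6,a); added nodes (none); added edges (8,4,a); (8,6,f); result: nodes: 4:c3, 6:c1, 8:app, 10:c3, 12:c2, 13:app, 17:c3, 18:app edges: (8,4,a); (8,6,f); (13,10,f); (13,12,a); (18,13,f); (18,17,a)
final:
nodes: 4:c3, 6:c1, 8:app, 10:c3, 12:c2, 13:app, 17:c3, 18:app
edges: (8,4,a); (8,6,f); (13,10,f); (13,12,a); (18,13,f); (18,17,a)


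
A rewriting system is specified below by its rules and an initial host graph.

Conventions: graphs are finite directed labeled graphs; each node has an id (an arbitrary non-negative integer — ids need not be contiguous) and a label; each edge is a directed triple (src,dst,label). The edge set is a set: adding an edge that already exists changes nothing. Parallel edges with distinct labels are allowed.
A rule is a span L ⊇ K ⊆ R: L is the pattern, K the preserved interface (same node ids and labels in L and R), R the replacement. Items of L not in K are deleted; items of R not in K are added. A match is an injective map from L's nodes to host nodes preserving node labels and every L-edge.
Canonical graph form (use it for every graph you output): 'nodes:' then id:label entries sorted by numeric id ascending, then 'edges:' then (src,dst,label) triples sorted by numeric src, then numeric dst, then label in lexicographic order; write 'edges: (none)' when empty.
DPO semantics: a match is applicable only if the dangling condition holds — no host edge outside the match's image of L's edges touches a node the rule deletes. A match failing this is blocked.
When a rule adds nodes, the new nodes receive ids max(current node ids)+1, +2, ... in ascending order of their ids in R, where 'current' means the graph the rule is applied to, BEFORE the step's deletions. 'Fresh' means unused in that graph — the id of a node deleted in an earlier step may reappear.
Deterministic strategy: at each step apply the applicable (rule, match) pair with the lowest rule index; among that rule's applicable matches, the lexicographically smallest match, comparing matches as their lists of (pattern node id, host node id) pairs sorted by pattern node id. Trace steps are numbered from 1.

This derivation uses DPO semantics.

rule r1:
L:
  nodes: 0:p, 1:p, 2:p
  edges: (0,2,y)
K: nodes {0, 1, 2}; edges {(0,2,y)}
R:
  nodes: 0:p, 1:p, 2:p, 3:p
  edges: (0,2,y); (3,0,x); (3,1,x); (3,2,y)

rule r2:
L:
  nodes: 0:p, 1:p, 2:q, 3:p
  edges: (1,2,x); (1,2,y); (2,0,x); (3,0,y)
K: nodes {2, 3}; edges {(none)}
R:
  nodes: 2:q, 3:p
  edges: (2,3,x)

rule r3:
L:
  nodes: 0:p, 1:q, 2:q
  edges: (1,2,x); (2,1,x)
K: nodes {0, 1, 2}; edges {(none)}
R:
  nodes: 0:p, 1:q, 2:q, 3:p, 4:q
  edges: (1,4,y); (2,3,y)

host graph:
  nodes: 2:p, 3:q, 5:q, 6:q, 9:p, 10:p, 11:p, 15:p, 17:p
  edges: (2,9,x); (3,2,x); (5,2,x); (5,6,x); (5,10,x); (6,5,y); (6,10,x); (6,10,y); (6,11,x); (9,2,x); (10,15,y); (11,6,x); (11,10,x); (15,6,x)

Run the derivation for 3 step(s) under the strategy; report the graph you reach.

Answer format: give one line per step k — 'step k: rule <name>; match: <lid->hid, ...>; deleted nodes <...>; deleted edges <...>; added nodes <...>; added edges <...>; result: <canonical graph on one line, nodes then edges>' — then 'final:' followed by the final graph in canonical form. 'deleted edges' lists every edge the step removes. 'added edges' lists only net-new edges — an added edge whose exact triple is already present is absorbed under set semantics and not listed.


step 1: rule r1; match: 0->10, 1->2, 2->15; deleted nodes (none); deleted edges (none); added nodes 18; added edges (18,2,x); (18,10,x); (18,15,y); result: nodes: 2:p, 3:q, 5:q, 6:q, 9:p, 10:p, 11:p, 15:p, 17:p, 18:p edges: (2,9,x); (3,2,x); (5,2,x); (5,6,x); (5,10,x); (6,5,y); (6,10,x); (6,10,y); (6,11,x); (9,2,x); (10,15,y); (11,6,x); (11,10,x); (15,6,x); (18,2,x); (18,10,x); (18,15,y)
step 2: rule r1; match: 0->10, 1->2, 2->15; deleted nodes (none); deleted edges (none); added nodes 19; added edges (19,2,x); (19,10,x); (19,15,y); result: nodes: 2:p, 3:q, 5:q, 6:q, 9:p, 10:p, 11:p, 15:p, 17:p, 18:p, 19:p edges: (2,9,x); (3,2,x); (5,2,x); (5,6,x); (5,10,x); (6,5,y); (6,10,x); (6,10,y); (6,11,x); (9,2,x); (10,15,y); (11,6,x); (11,10,x); (15,6,x); (18,2,x); (18,10,x); (18,15,y); (19,2,x); (19,10,x); (19,15,y)
step 3: rule r1; match: 0->10, 1->2, 2->15; deleted nodes (none); deleted edges (none); added nodes 20; added edges (20,2,x); (20,10,x); (20,15,y); result: nodes: 2:p, 3:q, 5:q, 6:q, 9:p, 10:p, 11:p, 15:p, 17:p, 18:p, 19:p, 20:p edges: (2,9,x); (3,2,x); (5,2,x); (5,6,x); (5,10,x); (6,5,y); (6,10,x); (6,10,y); (6,11,x); (9,2,x); (10,15,y); (11,6,x); (11,10,x); (15,6,x); (18,2,x); (18,10,x); (18,15,y); (19,2,x); (19,10,x); (19,15,y); (20,2,x); (20,10,x); (20,15,y)
final:
nodes: 2:p, 3:q, 5:q, 6:q, 9:p, 10:p, 11:p, 15:p, 17:p, 18:p, 19:p, 20:p
edges: (2,9,x); (3,2,x); (5,2,x); (5,6,x); (5,10,x); (6,5,y); (6,10,x); (6,10,y); (6,11,x); (9,2,x); (10,15,y); (11,6,x); (11,10,x); (15,6,x); (18,2,x); (18,10,x); (18,15,y); (19,2,x); (19,10,x); (19,15,y); (20,2,x); (20,10,x); (20,15,y)
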